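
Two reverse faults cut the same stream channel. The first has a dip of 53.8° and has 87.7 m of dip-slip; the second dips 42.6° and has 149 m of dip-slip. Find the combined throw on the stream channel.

172 m

throw_A = 87.7 × sin(53.8°) = 70.77 m
throw_B = 149 × sin(42.6°) = 100.9 m
total = 70.77 + 100.9 = 172 m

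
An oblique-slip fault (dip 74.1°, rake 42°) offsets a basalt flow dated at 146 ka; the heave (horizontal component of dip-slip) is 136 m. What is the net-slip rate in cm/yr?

0.508 cm/yr

dip-slip = heave / cos(dip) = 136 / cos(74.1°) = 496.4 m
net slip = dip-slip / sin(rake) = 496.4 / sin(42°) = 741.9 m
rate = 741.9 m / 146 ka = 0.00508 m/yr = 0.508 cm/yr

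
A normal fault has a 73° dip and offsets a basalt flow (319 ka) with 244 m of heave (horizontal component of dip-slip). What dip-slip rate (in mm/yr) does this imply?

2.62 mm/yr

dip-slip = heave / cos(dip) = 244 m / cos(73°) = 834.6 m
rate = 834.6 m / 319 ka = 0.00262 m/yr = 2.62 mm/yr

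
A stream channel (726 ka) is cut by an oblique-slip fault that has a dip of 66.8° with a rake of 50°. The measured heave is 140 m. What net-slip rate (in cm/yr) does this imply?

0.0639 cm/yr

dip-slip = heave / cos(dip) = 140 / cos(66.8°) = 355.4 m
net slip = dip-slip / sin(rake) = 355.4 / sin(50°) = 463.9 m
rate = 463.9 m / 726 ka = 0.000639 m/yr = 0.0639 cm/yr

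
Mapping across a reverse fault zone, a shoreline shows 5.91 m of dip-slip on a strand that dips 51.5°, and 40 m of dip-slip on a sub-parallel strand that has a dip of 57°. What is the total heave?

25.5 m

heave_A = 5.91 × cos(51.5°) = 3.679 m
heave_B = 40 × cos(57°) = 21.79 m
total = 3.679 + 21.79 = 25.5 m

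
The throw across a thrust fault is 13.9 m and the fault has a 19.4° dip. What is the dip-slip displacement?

dip-slip = throw / sin(dip) = 13.9 / sin(19.4°) = 41.8 m

41.8 m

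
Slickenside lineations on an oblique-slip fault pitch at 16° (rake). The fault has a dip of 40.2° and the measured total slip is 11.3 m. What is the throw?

dip-slip = net slip × sin(rake) = 11.3 m × sin(16°) = 3.115 m
throw = dip-slip × sin(dip) = 3.115 × sin(40.2°) = 2.01 m

2.01 m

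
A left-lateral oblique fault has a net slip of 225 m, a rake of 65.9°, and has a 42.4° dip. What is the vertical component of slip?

138 m

dip-slip = net slip × sin(rake) = 225 m × sin(65.9°) = 205.4 m
throw = dip-slip × sin(dip) = 205.4 × sin(42.4°) = 138 m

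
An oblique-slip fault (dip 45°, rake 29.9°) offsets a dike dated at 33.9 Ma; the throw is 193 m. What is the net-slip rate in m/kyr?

dip-slip = throw / sin(dip) = 193 / sin(45°) = 272.9 m
net slip = dip-slip / sin(rake) = 272.9 / sin(29.9°) = 547.5 m
rate = 547.5 m / 33.9 Ma = 0.0000162 m/yr = 0.0162 m/kyr

0.0162 m/kyr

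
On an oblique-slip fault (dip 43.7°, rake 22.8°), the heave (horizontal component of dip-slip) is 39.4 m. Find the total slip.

141 m

dip-slip = heave / cos(dip) = 39.4 / cos(43.7°) = 54.50 m
net slip = dip-slip / sin(rake) = 54.50 / sin(22.8°) = 141 m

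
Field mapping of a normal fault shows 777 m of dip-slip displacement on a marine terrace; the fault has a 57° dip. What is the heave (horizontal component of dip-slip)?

423 m

heave = dip-slip × cos(dip) = 777 m × cos(57°) = 423 m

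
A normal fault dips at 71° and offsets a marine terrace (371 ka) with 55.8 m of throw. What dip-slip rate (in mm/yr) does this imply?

dip-slip = throw / sin(dip) = 55.8 m / sin(71°) = 59.02 m
rate = 59.02 m / 371 ka = 0.000159 m/yr = 0.159 mm/yr

0.159 mm/yr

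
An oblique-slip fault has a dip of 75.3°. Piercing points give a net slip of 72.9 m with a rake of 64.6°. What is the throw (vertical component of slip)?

63.7 m

dip-slip = net slip × sin(rake) = 72.9 m × sin(64.6°) = 65.85 m
throw = dip-slip × sin(dip) = 65.85 × sin(75.3°) = 63.7 m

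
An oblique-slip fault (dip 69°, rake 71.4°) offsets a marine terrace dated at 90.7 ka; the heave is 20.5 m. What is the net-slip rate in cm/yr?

dip-slip = heave / cos(dip) = 20.5 / cos(69°) = 57.20 m
net slip = dip-slip / sin(rake) = 57.20 / sin(71.4°) = 60.36 m
rate = 60.36 m / 90.7 ka = 0.000665 m/yr = 0.0665 cm/yr

0.0665 cm/yr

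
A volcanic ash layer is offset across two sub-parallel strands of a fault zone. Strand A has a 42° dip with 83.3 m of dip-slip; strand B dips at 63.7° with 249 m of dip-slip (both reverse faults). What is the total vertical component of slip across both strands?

throw_A = 83.3 × sin(42°) = 55.74 m
throw_B = 249 × sin(63.7°) = 223.2 m
total = 55.74 + 223.2 = 279 m

279 m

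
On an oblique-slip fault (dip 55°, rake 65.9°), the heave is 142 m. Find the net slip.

271 m

dip-slip = heave / cos(dip) = 142 / cos(55°) = 247.6 m
net slip = dip-slip / sin(rake) = 247.6 / sin(65.9°) = 271 m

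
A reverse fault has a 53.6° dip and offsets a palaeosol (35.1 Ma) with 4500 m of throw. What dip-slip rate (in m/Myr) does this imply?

dip-slip = throw / sin(dip) = 4500 m / sin(53.6°) = 5591 m
rate = 5591 m / 35.1 Ma = 0.000159 m/yr = 159 m/Myr

159 m/Myr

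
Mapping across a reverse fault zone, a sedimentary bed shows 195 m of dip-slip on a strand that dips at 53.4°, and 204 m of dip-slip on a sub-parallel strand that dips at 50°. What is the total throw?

313 m

throw_A = 195 × sin(53.4°) = 156.5 m
throw_B = 204 × sin(50°) = 156.3 m
total = 156.5 + 156.3 = 313 m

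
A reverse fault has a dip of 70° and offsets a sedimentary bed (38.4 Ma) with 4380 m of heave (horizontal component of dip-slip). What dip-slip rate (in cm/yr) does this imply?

dip-slip = heave / cos(dip) = 4380 m / cos(70°) = 12810 m
rate = 12810 m / 38.4 Ma = 0.000333 m/yr = 0.0333 cm/yr

0.0333 cm/yr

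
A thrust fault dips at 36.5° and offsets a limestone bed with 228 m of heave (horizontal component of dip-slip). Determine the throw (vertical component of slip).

throw = heave × tan(dip) = 228 × tan(36.5°) = 169 m

169 m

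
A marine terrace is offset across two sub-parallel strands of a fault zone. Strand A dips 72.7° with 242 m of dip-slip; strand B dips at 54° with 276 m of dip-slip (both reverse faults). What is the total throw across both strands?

454 m

throw_A = 242 × sin(72.7°) = 231.1 m
throw_B = 276 × sin(54°) = 223.3 m
total = 231.1 + 223.3 = 454 m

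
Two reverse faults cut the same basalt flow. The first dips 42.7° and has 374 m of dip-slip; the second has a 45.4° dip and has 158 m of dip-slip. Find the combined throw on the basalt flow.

366 m

throw_A = 374 × sin(42.7°) = 253.6 m
throw_B = 158 × sin(45.4°) = 112.5 m
total = 253.6 + 112.5 = 366 m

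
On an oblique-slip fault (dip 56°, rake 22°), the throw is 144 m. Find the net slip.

464 m

dip-slip = throw / sin(dip) = 144 / sin(56°) = 173.7 m
net slip = dip-slip / sin(rake) = 173.7 / sin(22°) = 464 m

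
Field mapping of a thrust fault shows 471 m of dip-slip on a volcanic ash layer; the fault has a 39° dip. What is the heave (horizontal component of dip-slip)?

heave = dip-slip × cos(dip) = 471 m × cos(39°) = 366 m

366 m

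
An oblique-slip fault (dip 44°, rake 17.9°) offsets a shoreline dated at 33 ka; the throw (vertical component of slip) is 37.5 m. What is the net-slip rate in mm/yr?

5.32 mm/yr

dip-slip = throw / sin(dip) = 37.5 / sin(44°) = 53.98 m
net slip = dip-slip / sin(rake) = 53.98 / sin(17.9°) = 175.6 m
rate = 175.6 m / 33 ka = 0.00532 m/yr = 5.32 mm/yr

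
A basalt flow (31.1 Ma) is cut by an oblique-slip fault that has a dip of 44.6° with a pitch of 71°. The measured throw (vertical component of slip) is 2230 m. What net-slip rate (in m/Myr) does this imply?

108 m/Myr

dip-slip = throw / sin(dip) = 2230 / sin(44.6°) = 3176 m
net slip = dip-slip / sin(rake) = 3176 / sin(71°) = 3359 m
rate = 3359 m / 31.1 Ma = 0.000108 m/yr = 108 m/Myr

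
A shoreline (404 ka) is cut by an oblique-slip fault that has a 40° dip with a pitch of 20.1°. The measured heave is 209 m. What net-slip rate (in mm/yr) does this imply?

dip-slip = heave / cos(dip) = 209 / cos(40°) = 272.8 m
net slip = dip-slip / sin(rake) = 272.8 / sin(20.1°) = 793.9 m
rate = 793.9 m / 404 ka = 0.00197 m/yr = 1.97 mm/yr

1.97 mm/yr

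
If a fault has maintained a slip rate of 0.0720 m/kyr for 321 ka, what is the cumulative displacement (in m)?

slip = rate × time = 0.0720 m/kyr × 321 ka = 23.1 m

23.1 m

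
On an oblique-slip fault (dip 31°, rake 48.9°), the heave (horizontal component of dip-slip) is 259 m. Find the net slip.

401 m

dip-slip = heave / cos(dip) = 259 / cos(31°) = 302.2 m
net slip = dip-slip / sin(rake) = 302.2 / sin(48.9°) = 401 m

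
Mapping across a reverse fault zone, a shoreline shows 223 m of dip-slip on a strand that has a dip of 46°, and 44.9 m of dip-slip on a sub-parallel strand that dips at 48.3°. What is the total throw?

throw_A = 223 × sin(46°) = 160.4 m
throw_B = 44.9 × sin(48.3°) = 33.52 m
total = 160.4 + 33.52 = 194 m

194 m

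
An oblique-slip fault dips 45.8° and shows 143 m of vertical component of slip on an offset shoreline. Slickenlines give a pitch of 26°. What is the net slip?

455 m

dip-slip = throw / sin(dip) = 143 / sin(45.8°) = 199.5 m
net slip = dip-slip / sin(rake) = 199.5 / sin(26°) = 455 m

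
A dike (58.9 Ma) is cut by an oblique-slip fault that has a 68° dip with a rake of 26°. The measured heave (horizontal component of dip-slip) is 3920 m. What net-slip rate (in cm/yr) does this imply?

0.0405 cm/yr

dip-slip = heave / cos(dip) = 3920 / cos(68°) = 10460 m
net slip = dip-slip / sin(rake) = 10460 / sin(26°) = 23870 m
rate = 23870 m / 58.9 Ma = 0.000405 m/yr = 0.0405 cm/yr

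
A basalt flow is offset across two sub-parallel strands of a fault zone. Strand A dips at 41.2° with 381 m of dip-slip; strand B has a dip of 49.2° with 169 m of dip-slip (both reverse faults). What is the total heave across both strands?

397 m

heave_A = 381 × cos(41.2°) = 286.7 m
heave_B = 169 × cos(49.2°) = 110.4 m
total = 286.7 + 110.4 = 397 m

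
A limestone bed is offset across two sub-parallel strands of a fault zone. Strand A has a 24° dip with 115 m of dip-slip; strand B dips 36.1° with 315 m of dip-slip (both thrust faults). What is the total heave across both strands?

360 m

heave_A = 115 × cos(24°) = 105.1 m
heave_B = 315 × cos(36.1°) = 254.5 m
total = 105.1 + 254.5 = 360 m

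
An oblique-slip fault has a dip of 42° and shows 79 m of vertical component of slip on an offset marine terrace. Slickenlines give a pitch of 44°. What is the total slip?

dip-slip = throw / sin(dip) = 79 / sin(42°) = 118.1 m
net slip = dip-slip / sin(rake) = 118.1 / sin(44°) = 170 m

170 m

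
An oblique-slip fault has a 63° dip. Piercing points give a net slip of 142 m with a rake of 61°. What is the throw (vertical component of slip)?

dip-slip = net slip × sin(rake) = 142 m × sin(61°) = 124.2 m
throw = dip-slip × sin(dip) = 124.2 × sin(63°) = 111 m

111 m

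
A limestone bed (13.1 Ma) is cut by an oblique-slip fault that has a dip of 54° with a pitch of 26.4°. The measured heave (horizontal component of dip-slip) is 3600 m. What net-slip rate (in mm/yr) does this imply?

dip-slip = heave / cos(dip) = 3600 / cos(54°) = 6125 m
net slip = dip-slip / sin(rake) = 6125 / sin(26.4°) = 13770 m
rate = 13770 m / 13.1 Ma = 0.00105 m/yr = 1.05 mm/yr

1.05 mm/yr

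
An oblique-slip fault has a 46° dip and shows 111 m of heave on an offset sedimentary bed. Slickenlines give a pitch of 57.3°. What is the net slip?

190 m

dip-slip = heave / cos(dip) = 111 / cos(46°) = 159.8 m
net slip = dip-slip / sin(rake) = 159.8 / sin(57.3°) = 190 m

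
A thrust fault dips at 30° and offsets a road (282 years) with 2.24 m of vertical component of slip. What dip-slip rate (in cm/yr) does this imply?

dip-slip = throw / sin(dip) = 2.24 m / sin(30°) = 4.480 m
rate = 4.480 m / 282 years = 0.0159 m/yr = 1.59 cm/yr

1.59 cm/yr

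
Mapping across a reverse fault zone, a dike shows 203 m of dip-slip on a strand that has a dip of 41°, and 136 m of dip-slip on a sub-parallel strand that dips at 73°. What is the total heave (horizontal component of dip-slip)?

heave_A = 203 × cos(41°) = 153.2 m
heave_B = 136 × cos(73°) = 39.76 m
total = 153.2 + 39.76 = 193 m

193 m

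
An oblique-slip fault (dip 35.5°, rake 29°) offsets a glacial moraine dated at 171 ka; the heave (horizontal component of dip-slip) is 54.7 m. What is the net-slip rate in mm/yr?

0.810 mm/yr

dip-slip = heave / cos(dip) = 54.7 / cos(35.5°) = 67.19 m
net slip = dip-slip / sin(rake) = 67.19 / sin(29°) = 138.6 m
rate = 138.6 m / 171 ka = 0.000810 m/yr = 0.810 mm/yr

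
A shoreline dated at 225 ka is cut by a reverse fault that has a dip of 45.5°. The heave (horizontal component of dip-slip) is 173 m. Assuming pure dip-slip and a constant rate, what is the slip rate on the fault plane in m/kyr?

dip-slip = heave / cos(dip) = 173 m / cos(45.5°) = 246.8 m
rate = 246.8 m / 225 ka = 0.00110 m/yr = 1.10 m/kyr

1.10 m/kyr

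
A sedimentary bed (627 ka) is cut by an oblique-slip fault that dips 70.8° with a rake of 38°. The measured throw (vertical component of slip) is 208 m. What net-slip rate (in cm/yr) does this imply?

0.0571 cm/yr

dip-slip = throw / sin(dip) = 208 / sin(70.8°) = 220.3 m
net slip = dip-slip / sin(rake) = 220.3 / sin(38°) = 357.7 m
rate = 357.7 m / 627 ka = 0.000571 m/yr = 0.0571 cm/yr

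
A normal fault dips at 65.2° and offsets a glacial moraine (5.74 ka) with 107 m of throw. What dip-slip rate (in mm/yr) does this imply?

20.5 mm/yr

dip-slip = throw / sin(dip) = 107 m / sin(65.2°) = 117.9 m
rate = 117.9 m / 5.74 ka = 0.0205 m/yr = 20.5 mm/yr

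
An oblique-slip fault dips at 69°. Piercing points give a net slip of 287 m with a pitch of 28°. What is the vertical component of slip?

126 m

dip-slip = net slip × sin(rake) = 287 m × sin(28°) = 134.7 m
throw = dip-slip × sin(dip) = 134.7 × sin(69°) = 126 m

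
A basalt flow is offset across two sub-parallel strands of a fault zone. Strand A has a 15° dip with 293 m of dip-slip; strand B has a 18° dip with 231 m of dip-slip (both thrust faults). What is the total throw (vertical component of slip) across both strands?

throw_A = 293 × sin(15°) = 75.83 m
throw_B = 231 × sin(18°) = 71.38 m
total = 75.83 + 71.38 = 147 m

147 m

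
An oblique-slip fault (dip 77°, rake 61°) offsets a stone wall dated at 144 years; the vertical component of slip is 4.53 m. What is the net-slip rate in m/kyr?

36.9 m/kyr

dip-slip = throw / sin(dip) = 4.53 / sin(77°) = 4.649 m
net slip = dip-slip / sin(rake) = 4.649 / sin(61°) = 5.316 m
rate = 5.316 m / 144 years = 0.0369 m/yr = 36.9 m/kyr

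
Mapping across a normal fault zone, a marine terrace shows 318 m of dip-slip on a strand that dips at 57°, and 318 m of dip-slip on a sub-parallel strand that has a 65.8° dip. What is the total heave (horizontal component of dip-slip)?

304 m

heave_A = 318 × cos(57°) = 173.2 m
heave_B = 318 × cos(65.8°) = 130.4 m
total = 173.2 + 130.4 = 304 m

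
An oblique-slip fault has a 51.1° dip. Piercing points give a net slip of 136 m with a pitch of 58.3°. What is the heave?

72.7 m

dip-slip = net slip × sin(rake) = 136 m × sin(58.3°) = 115.7 m
heave = dip-slip × cos(dip) = 115.7 × cos(51.1°) = 72.7 m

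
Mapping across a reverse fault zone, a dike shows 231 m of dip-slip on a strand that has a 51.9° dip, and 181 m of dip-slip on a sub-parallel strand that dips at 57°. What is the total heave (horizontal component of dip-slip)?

heave_A = 231 × cos(51.9°) = 142.5 m
heave_B = 181 × cos(57°) = 98.58 m
total = 142.5 + 98.58 = 241 m

241 m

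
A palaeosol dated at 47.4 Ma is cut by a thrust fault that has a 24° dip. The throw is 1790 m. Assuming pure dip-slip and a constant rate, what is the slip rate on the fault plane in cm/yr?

0.00928 cm/yr

dip-slip = throw / sin(dip) = 1790 m / sin(24°) = 4401 m
rate = 4401 m / 47.4 Ma = 0.0000928 m/yr = 0.00928 cm/yr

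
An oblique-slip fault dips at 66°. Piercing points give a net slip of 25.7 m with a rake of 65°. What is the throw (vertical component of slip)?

dip-slip = net slip × sin(rake) = 25.7 m × sin(65°) = 23.29 m
throw = dip-slip × sin(dip) = 23.29 × sin(66°) = 21.3 m

21.3 m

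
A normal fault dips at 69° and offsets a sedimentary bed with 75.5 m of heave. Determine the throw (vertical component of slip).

197 m

throw = heave × tan(dip) = 75.5 × tan(69°) = 197 m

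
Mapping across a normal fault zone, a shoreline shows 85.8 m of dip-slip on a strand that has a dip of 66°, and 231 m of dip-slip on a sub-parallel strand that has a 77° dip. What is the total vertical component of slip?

throw_A = 85.8 × sin(66°) = 78.38 m
throw_B = 231 × sin(77°) = 225.1 m
total = 78.38 + 225.1 = 303 m

303 m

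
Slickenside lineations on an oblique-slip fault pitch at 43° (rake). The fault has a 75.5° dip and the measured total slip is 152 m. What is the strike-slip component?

strike-slip = net slip × cos(rake) = 152 m × cos(43°) = 111 m

111 m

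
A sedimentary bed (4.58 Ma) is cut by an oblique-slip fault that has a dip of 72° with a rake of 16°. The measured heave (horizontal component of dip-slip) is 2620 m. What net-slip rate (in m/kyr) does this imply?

dip-slip = heave / cos(dip) = 2620 / cos(72°) = 8478 m
net slip = dip-slip / sin(rake) = 8478 / sin(16°) = 30760 m
rate = 30760 m / 4.58 Ma = 0.00672 m/yr = 6.72 m/kyr

6.72 m/kyr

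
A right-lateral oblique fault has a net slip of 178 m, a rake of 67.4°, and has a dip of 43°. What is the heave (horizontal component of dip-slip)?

dip-slip = net slip × sin(rake) = 178 m × sin(67.4°) = 164.3 m
heave = dip-slip × cos(dip) = 164.3 × cos(43°) = 120 m

120 m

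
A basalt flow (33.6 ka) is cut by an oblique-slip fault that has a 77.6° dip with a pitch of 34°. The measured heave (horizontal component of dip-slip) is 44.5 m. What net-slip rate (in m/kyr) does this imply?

11 m/kyr

dip-slip = heave / cos(dip) = 44.5 / cos(77.6°) = 207.2 m
net slip = dip-slip / sin(rake) = 207.2 / sin(34°) = 370.6 m
rate = 370.6 m / 33.6 ka = 0.0110 m/yr = 11 m/kyr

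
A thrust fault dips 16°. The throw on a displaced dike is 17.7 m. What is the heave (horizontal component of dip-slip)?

61.7 m

heave = throw / tan(dip) = 17.7 / tan(16°) = 61.7 m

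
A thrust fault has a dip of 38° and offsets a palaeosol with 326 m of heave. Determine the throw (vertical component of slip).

255 m

throw = heave × tan(dip) = 326 × tan(38°) = 255 m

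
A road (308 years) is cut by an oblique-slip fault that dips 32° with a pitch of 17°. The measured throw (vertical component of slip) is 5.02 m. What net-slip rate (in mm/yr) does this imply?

105 mm/yr

dip-slip = throw / sin(dip) = 5.02 / sin(32°) = 9.473 m
net slip = dip-slip / sin(rake) = 9.473 / sin(17°) = 32.40 m
rate = 32.40 m / 308 years = 0.105 m/yr = 105 mm/yr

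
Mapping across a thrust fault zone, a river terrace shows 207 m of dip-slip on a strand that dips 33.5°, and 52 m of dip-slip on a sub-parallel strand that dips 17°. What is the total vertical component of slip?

throw_A = 207 × sin(33.5°) = 114.3 m
throw_B = 52 × sin(17°) = 15.20 m
total = 114.3 + 15.20 = 129 m

129 m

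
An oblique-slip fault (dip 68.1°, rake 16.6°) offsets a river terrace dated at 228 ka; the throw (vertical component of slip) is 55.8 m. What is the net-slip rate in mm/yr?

0.923 mm/yr

dip-slip = throw / sin(dip) = 55.8 / sin(68.1°) = 60.14 m
net slip = dip-slip / sin(rake) = 60.14 / sin(16.6°) = 210.5 m
rate = 210.5 m / 228 ka = 0.000923 m/yr = 0.923 mm/yr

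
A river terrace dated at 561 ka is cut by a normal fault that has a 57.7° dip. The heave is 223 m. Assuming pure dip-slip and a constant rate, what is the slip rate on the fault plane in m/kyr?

0.744 m/kyr

dip-slip = heave / cos(dip) = 223 m / cos(57.7°) = 417.3 m
rate = 417.3 m / 561 ka = 0.000744 m/yr = 0.744 m/kyr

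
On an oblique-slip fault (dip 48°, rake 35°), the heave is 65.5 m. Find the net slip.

171 m

dip-slip = heave / cos(dip) = 65.5 / cos(48°) = 97.89 m
net slip = dip-slip / sin(rake) = 97.89 / sin(35°) = 171 m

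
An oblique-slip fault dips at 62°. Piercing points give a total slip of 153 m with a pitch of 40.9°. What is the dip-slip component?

100 m

dip-slip = net slip × sin(rake) = 153 m × sin(40.9°) = 100 m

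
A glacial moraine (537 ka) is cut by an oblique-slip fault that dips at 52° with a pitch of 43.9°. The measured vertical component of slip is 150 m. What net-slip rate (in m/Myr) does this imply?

dip-slip = throw / sin(dip) = 150 / sin(52°) = 190.4 m
net slip = dip-slip / sin(rake) = 190.4 / sin(43.9°) = 274.5 m
rate = 274.5 m / 537 ka = 0.000511 m/yr = 511 m/Myr

511 m/Myr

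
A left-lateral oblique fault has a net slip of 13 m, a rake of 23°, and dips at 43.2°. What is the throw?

3.48 m

dip-slip = net slip × sin(rake) = 13 m × sin(23°) = 5.080 m
throw = dip-slip × sin(dip) = 5.080 × sin(43.2°) = 3.48 m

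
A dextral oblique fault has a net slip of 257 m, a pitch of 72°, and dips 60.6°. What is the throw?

213 m

dip-slip = net slip × sin(rake) = 257 m × sin(72°) = 244.4 m
throw = dip-slip × sin(dip) = 244.4 × sin(60.6°) = 213 m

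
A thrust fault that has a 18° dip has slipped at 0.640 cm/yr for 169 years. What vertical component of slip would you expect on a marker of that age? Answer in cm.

33.4 cm

dip-slip = rate × time = 0.640 cm/yr × 169 years = 1.082 m
throw = dip-slip × sin(dip) = 1.082 × sin(18°) = 0.334 m = 33.4 cm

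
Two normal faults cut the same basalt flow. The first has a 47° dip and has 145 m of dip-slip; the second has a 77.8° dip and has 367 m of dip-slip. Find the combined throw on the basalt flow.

throw_A = 145 × sin(47°) = 106 m
throw_B = 367 × sin(77.8°) = 358.7 m
total = 106 + 358.7 = 465 m

465 m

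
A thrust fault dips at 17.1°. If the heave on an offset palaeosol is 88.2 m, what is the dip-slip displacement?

dip-slip = heave / cos(dip) = 88.2 / cos(17.1°) = 92.3 m

92.3 m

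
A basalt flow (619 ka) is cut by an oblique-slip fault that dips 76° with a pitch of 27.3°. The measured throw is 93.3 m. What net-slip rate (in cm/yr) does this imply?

dip-slip = throw / sin(dip) = 93.3 / sin(76°) = 96.16 m
net slip = dip-slip / sin(rake) = 96.16 / sin(27.3°) = 209.7 m
rate = 209.7 m / 619 ka = 0.000339 m/yr = 0.0339 cm/yr

0.0339 cm/yr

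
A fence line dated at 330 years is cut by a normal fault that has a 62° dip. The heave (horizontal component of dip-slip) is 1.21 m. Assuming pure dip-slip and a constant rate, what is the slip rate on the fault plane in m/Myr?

dip-slip = heave / cos(dip) = 1.21 m / cos(62°) = 2.577 m
rate = 2.577 m / 330 years = 0.00781 m/yr = 7810 m/Myr

7810 m/Myr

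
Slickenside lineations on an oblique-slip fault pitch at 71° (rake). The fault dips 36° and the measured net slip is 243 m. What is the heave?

dip-slip = net slip × sin(rake) = 243 m × sin(71°) = 229.8 m
heave = dip-slip × cos(dip) = 229.8 × cos(36°) = 186 m

186 m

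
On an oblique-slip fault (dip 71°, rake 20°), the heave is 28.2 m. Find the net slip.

253 m

dip-slip = heave / cos(dip) = 28.2 / cos(71°) = 86.62 m
net slip = dip-slip / sin(rake) = 86.62 / sin(20°) = 253 m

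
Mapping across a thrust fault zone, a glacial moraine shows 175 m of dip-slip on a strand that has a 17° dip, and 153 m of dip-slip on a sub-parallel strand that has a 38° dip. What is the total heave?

288 m

heave_A = 175 × cos(17°) = 167.4 m
heave_B = 153 × cos(38°) = 120.6 m
total = 167.4 + 120.6 = 288 m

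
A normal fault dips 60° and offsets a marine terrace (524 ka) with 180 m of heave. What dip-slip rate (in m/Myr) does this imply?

687 m/Myr

dip-slip = heave / cos(dip) = 180 m / cos(60°) = 360 m
rate = 360 m / 524 ka = 0.000687 m/yr = 687 m/Myr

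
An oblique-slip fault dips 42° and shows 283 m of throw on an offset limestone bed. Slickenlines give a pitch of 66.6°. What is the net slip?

dip-slip = throw / sin(dip) = 283 / sin(42°) = 422.9 m
net slip = dip-slip / sin(rake) = 422.9 / sin(66.6°) = 461 m

461 m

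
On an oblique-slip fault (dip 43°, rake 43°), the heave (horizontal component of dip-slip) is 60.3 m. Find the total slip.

dip-slip = heave / cos(dip) = 60.3 / cos(43°) = 82.45 m
net slip = dip-slip / sin(rake) = 82.45 / sin(43°) = 121 m

121 m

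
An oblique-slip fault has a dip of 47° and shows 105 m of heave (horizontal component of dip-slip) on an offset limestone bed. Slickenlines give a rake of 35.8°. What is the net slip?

263 m

dip-slip = heave / cos(dip) = 105 / cos(47°) = 154 m
net slip = dip-slip / sin(rake) = 154 / sin(35.8°) = 263 m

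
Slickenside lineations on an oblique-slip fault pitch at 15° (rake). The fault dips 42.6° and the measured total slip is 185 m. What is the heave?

dip-slip = net slip × sin(rake) = 185 m × sin(15°) = 47.88 m
heave = dip-slip × cos(dip) = 47.88 × cos(42.6°) = 35.2 m

35.2 m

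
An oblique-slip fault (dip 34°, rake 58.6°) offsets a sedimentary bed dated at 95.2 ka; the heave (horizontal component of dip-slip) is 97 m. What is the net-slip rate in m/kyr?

dip-slip = heave / cos(dip) = 97 / cos(34°) = 117 m
net slip = dip-slip / sin(rake) = 117 / sin(58.6°) = 137.1 m
rate = 137.1 m / 95.2 ka = 0.00144 m/yr = 1.44 m/kyr

1.44 m/kyr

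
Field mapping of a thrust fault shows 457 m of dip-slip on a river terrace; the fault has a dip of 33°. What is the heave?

383 m

heave = dip-slip × cos(dip) = 457 m × cos(33°) = 383 m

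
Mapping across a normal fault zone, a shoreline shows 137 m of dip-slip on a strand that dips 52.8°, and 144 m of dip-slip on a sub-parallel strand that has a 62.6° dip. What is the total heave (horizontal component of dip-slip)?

heave_A = 137 × cos(52.8°) = 82.83 m
heave_B = 144 × cos(62.6°) = 66.27 m
total = 82.83 + 66.27 = 149 m

149 m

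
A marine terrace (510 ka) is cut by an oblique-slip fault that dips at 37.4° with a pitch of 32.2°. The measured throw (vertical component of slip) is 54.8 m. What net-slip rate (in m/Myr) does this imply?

332 m/Myr

dip-slip = throw / sin(dip) = 54.8 / sin(37.4°) = 90.22 m
net slip = dip-slip / sin(rake) = 90.22 / sin(32.2°) = 169.3 m
rate = 169.3 m / 510 ka = 0.000332 m/yr = 332 m/Myr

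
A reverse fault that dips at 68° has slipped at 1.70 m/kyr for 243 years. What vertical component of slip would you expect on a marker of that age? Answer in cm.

38.3 cm

dip-slip = rate × time = 1.70 m/kyr × 243 years = 0.4131 m
throw = dip-slip × sin(dip) = 0.4131 × sin(68°) = 0.383 m = 38.3 cm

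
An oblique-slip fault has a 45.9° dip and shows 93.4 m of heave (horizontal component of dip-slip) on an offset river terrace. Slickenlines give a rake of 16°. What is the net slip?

487 m

dip-slip = heave / cos(dip) = 93.4 / cos(45.9°) = 134.2 m
net slip = dip-slip / sin(rake) = 134.2 / sin(16°) = 487 m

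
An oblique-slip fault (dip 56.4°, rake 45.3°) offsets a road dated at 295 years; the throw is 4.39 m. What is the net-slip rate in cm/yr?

dip-slip = throw / sin(dip) = 4.39 / sin(56.4°) = 5.271 m
net slip = dip-slip / sin(rake) = 5.271 / sin(45.3°) = 7.415 m
rate = 7.415 m / 295 years = 0.0251 m/yr = 2.51 cm/yr

2.51 cm/yr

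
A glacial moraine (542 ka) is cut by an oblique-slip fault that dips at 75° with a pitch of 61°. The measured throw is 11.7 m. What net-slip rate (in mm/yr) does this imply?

dip-slip = throw / sin(dip) = 11.7 / sin(75°) = 12.11 m
net slip = dip-slip / sin(rake) = 12.11 / sin(61°) = 13.85 m
rate = 13.85 m / 542 ka = 0.0000256 m/yr = 0.0256 mm/yr

0.0256 mm/yr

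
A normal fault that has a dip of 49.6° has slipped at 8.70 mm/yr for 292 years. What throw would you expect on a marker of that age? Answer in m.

dip-slip = rate × time = 8.70 mm/yr × 292 years = 2.540 m
throw = dip-slip × sin(dip) = 2.540 × sin(49.6°) = 1.93 m

1.93 m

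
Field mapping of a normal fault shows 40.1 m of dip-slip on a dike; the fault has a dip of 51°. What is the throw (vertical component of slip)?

throw = dip-slip × sin(dip) = 40.1 m × sin(51°) = 31.2 m

31.2 m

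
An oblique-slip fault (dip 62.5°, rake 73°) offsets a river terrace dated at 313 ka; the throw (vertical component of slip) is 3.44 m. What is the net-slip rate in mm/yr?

0.0130 mm/yr

dip-slip = throw / sin(dip) = 3.44 / sin(62.5°) = 3.878 m
net slip = dip-slip / sin(rake) = 3.878 / sin(73°) = 4.055 m
rate = 4.055 m / 313 ka = 0.0000130 m/yr = 0.0130 mm/yr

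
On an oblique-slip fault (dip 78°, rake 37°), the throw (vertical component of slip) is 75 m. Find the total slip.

dip-slip = throw / sin(dip) = 75 / sin(78°) = 76.68 m
net slip = dip-slip / sin(rake) = 76.68 / sin(37°) = 127 m

127 m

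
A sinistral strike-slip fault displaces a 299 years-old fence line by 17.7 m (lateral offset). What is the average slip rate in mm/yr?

rate = 17.7 m / 299 years = 0.0592 m/yr = 59.2 mm/yr

59.2 mm/yr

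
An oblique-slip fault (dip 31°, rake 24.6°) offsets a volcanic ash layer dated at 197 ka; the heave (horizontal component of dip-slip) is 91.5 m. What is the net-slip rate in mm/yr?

dip-slip = heave / cos(dip) = 91.5 / cos(31°) = 106.7 m
net slip = dip-slip / sin(rake) = 106.7 / sin(24.6°) = 256.4 m
rate = 256.4 m / 197 ka = 0.00130 m/yr = 1.30 mm/yr

1.30 mm/yr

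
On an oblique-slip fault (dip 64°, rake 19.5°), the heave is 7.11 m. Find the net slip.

48.6 m

dip-slip = heave / cos(dip) = 7.11 / cos(64°) = 16.22 m
net slip = dip-slip / sin(rake) = 16.22 / sin(19.5°) = 48.6 m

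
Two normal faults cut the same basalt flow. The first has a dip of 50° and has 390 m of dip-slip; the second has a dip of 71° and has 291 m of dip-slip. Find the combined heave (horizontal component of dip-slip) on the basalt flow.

345 m

heave_A = 390 × cos(50°) = 250.7 m
heave_B = 291 × cos(71°) = 94.74 m
total = 250.7 + 94.74 = 345 m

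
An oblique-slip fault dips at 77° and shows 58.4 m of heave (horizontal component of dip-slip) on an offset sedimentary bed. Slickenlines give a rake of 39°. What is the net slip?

dip-slip = heave / cos(dip) = 58.4 / cos(77°) = 259.6 m
net slip = dip-slip / sin(rake) = 259.6 / sin(39°) = 413 m

413 m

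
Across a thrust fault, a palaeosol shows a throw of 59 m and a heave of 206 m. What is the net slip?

214 m

net slip = √(throw² + heave²) = √(59² + 206²) = 214 m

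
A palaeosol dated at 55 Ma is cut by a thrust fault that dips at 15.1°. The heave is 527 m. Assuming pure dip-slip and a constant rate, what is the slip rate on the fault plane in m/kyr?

0.00992 m/kyr

dip-slip = heave / cos(dip) = 527 m / cos(15.1°) = 545.8 m
rate = 545.8 m / 55 Ma = 0.00000992 m/yr = 0.00992 m/kyr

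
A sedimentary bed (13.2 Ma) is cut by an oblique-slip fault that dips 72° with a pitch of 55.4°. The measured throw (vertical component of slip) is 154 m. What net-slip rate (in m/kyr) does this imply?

dip-slip = throw / sin(dip) = 154 / sin(72°) = 161.9 m
net slip = dip-slip / sin(rake) = 161.9 / sin(55.4°) = 196.7 m
rate = 196.7 m / 13.2 Ma = 0.0000149 m/yr = 0.0149 m/kyr

0.0149 m/kyr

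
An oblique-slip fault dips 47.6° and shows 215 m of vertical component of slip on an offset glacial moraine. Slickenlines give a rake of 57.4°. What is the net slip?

346 m

dip-slip = throw / sin(dip) = 215 / sin(47.6°) = 291.1 m
net slip = dip-slip / sin(rake) = 291.1 / sin(57.4°) = 346 m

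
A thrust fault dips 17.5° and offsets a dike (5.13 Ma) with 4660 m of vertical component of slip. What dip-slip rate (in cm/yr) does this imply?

dip-slip = throw / sin(dip) = 4660 m / sin(17.5°) = 15500 m
rate = 15500 m / 5.13 Ma = 0.00302 m/yr = 0.302 cm/yr

0.302 cm/yr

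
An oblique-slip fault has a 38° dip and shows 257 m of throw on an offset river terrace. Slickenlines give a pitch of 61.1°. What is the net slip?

dip-slip = throw / sin(dip) = 257 / sin(38°) = 417.4 m
net slip = dip-slip / sin(rake) = 417.4 / sin(61.1°) = 477 m

477 m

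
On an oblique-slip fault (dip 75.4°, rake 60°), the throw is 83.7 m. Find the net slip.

dip-slip = throw / sin(dip) = 83.7 / sin(75.4°) = 86.49 m
net slip = dip-slip / sin(rake) = 86.49 / sin(60°) = 99.9 m

99.9 m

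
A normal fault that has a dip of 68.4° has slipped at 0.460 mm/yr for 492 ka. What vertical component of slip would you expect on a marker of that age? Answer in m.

dip-slip = rate × time = 0.460 mm/yr × 492 ka = 226.3 m
throw = dip-slip × sin(dip) = 226.3 × sin(68.4°) = 210 m

210 m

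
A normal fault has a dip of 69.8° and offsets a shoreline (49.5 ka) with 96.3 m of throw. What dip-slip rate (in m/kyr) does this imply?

dip-slip = throw / sin(dip) = 96.3 m / sin(69.8°) = 102.6 m
rate = 102.6 m / 49.5 ka = 0.00207 m/yr = 2.07 m/kyr

2.07 m/kyr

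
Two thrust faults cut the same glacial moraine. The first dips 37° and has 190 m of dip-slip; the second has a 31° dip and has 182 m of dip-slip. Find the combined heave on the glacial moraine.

heave_A = 190 × cos(37°) = 151.7 m
heave_B = 182 × cos(31°) = 156 m
total = 151.7 + 156 = 308 m

308 m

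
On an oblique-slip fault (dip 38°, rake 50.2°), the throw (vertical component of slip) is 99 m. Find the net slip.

209 m

dip-slip = throw / sin(dip) = 99 / sin(38°) = 160.8 m
net slip = dip-slip / sin(rake) = 160.8 / sin(50.2°) = 209 m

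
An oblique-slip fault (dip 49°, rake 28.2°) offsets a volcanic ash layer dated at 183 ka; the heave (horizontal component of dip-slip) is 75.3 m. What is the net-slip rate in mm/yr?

1.33 mm/yr

dip-slip = heave / cos(dip) = 75.3 / cos(49°) = 114.8 m
net slip = dip-slip / sin(rake) = 114.8 / sin(28.2°) = 242.9 m
rate = 242.9 m / 183 ka = 0.00133 m/yr = 1.33 mm/yr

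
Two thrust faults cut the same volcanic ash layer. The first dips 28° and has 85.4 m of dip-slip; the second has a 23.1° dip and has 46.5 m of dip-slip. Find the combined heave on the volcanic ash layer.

118 m

heave_A = 85.4 × cos(28°) = 75.40 m
heave_B = 46.5 × cos(23.1°) = 42.77 m
total = 75.40 + 42.77 = 118 m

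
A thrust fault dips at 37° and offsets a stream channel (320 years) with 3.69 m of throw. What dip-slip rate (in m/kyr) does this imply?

19.2 m/kyr

dip-slip = throw / sin(dip) = 3.69 m / sin(37°) = 6.131 m
rate = 6.131 m / 320 years = 0.0192 m/yr = 19.2 m/kyr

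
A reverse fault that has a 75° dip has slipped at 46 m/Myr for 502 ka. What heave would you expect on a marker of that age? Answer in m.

dip-slip = rate × time = 46 m/Myr × 502 ka = 23.09 m
heave = dip-slip × cos(dip) = 23.09 × cos(75°) = 5.98 m

5.98 m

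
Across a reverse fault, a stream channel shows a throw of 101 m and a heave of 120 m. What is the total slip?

157 m

net slip = √(throw² + heave²) = √(101² + 120²) = 157 m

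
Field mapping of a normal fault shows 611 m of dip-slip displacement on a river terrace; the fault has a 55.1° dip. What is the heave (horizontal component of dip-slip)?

heave = dip-slip × cos(dip) = 611 m × cos(55.1°) = 350 m

350 m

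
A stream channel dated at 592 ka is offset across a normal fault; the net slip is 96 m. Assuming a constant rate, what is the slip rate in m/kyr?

rate = 96 m / 592 ka = 0.000162 m/yr = 0.162 m/kyr

0.162 m/kyr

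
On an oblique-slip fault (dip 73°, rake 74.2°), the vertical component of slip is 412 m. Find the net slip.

448 m

dip-slip = throw / sin(dip) = 412 / sin(73°) = 430.8 m
net slip = dip-slip / sin(rake) = 430.8 / sin(74.2°) = 448 m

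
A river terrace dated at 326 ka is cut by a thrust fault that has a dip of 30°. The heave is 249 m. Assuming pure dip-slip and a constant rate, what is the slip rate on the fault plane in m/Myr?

dip-slip = heave / cos(dip) = 249 m / cos(30°) = 287.5 m
rate = 287.5 m / 326 ka = 0.000882 m/yr = 882 m/Myr

882 m/Myr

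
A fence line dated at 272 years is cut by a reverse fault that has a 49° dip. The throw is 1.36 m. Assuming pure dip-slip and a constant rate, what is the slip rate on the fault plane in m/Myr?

dip-slip = throw / sin(dip) = 1.36 m / sin(49°) = 1.802 m
rate = 1.802 m / 272 years = 0.00663 m/yr = 6630 m/Myr

6630 m/Myr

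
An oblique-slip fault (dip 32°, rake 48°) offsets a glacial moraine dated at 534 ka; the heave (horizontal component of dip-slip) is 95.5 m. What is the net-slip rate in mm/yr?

0.284 mm/yr

dip-slip = heave / cos(dip) = 95.5 / cos(32°) = 112.6 m
net slip = dip-slip / sin(rake) = 112.6 / sin(48°) = 151.5 m
rate = 151.5 m / 534 ka = 0.000284 m/yr = 0.284 mm/yr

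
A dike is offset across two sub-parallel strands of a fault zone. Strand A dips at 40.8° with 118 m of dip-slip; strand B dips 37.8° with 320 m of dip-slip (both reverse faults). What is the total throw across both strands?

throw_A = 118 × sin(40.8°) = 77.10 m
throw_B = 320 × sin(37.8°) = 196.1 m
total = 77.10 + 196.1 = 273 m

273 m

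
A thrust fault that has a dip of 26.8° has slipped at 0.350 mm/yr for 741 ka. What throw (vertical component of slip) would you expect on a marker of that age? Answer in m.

dip-slip = rate × time = 0.350 mm/yr × 741 ka = 259.4 m
throw = dip-slip × sin(dip) = 259.4 × sin(26.8°) = 117 m

117 m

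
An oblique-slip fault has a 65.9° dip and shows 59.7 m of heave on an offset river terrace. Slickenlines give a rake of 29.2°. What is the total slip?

300 m

dip-slip = heave / cos(dip) = 59.7 / cos(65.9°) = 146.2 m
net slip = dip-slip / sin(rake) = 146.2 / sin(29.2°) = 300 m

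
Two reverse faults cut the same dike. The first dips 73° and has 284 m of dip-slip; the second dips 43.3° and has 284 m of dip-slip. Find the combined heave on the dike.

heave_A = 284 × cos(73°) = 83.03 m
heave_B = 284 × cos(43.3°) = 206.7 m
total = 83.03 + 206.7 = 290 m

290 m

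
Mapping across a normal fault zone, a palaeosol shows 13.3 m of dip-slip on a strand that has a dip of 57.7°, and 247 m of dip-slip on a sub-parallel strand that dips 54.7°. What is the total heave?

150 m

heave_A = 13.3 × cos(57.7°) = 7.107 m
heave_B = 247 × cos(54.7°) = 142.7 m
total = 7.107 + 142.7 = 150 m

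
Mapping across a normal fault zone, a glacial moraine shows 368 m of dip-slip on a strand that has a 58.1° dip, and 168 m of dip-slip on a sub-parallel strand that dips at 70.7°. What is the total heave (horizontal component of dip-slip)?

250 m

heave_A = 368 × cos(58.1°) = 194.5 m
heave_B = 168 × cos(70.7°) = 55.53 m
total = 194.5 + 55.53 = 250 m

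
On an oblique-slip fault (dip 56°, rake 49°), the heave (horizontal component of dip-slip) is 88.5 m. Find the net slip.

dip-slip = heave / cos(dip) = 88.5 / cos(56°) = 158.3 m
net slip = dip-slip / sin(rake) = 158.3 / sin(49°) = 210 m

210 m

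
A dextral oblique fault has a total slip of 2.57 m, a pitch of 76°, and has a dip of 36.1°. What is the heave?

dip-slip = net slip × sin(rake) = 2.57 m × sin(76°) = 2.494 m
heave = dip-slip × cos(dip) = 2.494 × cos(36.1°) = 2.01 m

2.01 m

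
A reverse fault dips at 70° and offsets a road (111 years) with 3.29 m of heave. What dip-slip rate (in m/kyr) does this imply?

86.7 m/kyr

dip-slip = heave / cos(dip) = 3.29 m / cos(70°) = 9.619 m
rate = 9.619 m / 111 years = 0.0867 m/yr = 86.7 m/kyr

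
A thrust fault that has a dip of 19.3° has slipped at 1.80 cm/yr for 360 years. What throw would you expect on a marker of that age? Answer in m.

2.14 m

dip-slip = rate × time = 1.80 cm/yr × 360 years = 6.480 m
throw = dip-slip × sin(dip) = 6.480 × sin(19.3°) = 2.14 m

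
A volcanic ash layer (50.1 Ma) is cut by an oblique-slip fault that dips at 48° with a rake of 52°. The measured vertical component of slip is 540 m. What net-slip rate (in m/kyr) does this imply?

dip-slip = throw / sin(dip) = 540 / sin(48°) = 726.6 m
net slip = dip-slip / sin(rake) = 726.6 / sin(52°) = 922.1 m
rate = 922.1 m / 50.1 Ma = 0.0000184 m/yr = 0.0184 m/kyr

0.0184 m/kyr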